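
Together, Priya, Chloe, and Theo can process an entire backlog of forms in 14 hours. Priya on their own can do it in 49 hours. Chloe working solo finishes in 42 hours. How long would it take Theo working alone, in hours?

147/4 hours

Combined rate is 1/14 per hour.
Known contribution: 1/49 + 1/42 = (6 + 7)/294 = 13/294 per hour.
So Theo's rate is 1/14 − 13/294 = 4/147, meaning 147/4 hours alone.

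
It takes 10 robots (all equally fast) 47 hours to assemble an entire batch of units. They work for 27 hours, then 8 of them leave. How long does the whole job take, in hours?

127 hours

One robot does 1/470 of the job per hour.
After 27 hours with 10 robots, 27/47 is done (20/47 left).
With 2 robots the rate is 2/470 = 1/235, so the rest takes 20/47 ÷ 1/235 = 100 hours.
Total = 27 + 100 = 127 hours.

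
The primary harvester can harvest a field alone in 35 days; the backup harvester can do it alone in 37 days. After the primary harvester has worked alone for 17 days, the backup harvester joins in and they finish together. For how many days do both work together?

In 17 days the primary harvester does 17/35 of the job, leaving 18/35.
The primary harvester and the backup harvester together work at 72/1295 per day, so finishing takes 18/35 ÷ 72/1295 = 37/4 days.

37/4 days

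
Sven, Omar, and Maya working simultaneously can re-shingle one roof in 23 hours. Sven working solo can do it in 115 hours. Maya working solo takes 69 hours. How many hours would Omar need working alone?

Combined rate is 1/23 per hour.
Known contribution: 1/115 + 1/69 = (3 + 5)/345 = 8/345 per hour.
So Omar's rate is 1/23 − 8/345 = 7/345, meaning 345/7 hours alone.

345/7 hours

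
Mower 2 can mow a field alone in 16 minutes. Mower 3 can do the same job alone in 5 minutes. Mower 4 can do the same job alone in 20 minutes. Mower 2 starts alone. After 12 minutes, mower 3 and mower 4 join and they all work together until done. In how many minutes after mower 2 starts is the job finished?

64/5 minutes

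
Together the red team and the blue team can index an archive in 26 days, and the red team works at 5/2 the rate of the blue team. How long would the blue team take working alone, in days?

Let the blue team's rate be r; then the red team's rate is (5/2)r, so together (5/2 + 1)r = (7/2)r = 1/26.
Thus r = 1/91 per day.
The blue team alone: 91 days; the red team alone: 182/5 days.

91 days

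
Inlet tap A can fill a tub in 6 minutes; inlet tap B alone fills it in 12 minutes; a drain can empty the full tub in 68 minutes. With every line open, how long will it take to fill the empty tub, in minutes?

17/4 minutes

Net rate = 1/6 + 1/12 − 1/68 = (34 + 17 − 3)/204 = 48/204 = 4/17 per minute.
Filling time = 1 ÷ (4/17) = 17/4 minutes.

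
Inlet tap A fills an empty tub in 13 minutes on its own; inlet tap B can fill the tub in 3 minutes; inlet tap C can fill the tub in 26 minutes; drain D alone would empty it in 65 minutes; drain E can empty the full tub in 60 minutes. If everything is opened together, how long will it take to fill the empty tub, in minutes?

12/5 minutes

Net rate = 1/13 + 1/3 + 1/26 − 1/65 − 1/60 = (60 + 260 + 30 − 12 − 13)/780 = 325/780 = 5/12 per minute.
Filling time = 1 ÷ (5/12) = 12/5 minutes.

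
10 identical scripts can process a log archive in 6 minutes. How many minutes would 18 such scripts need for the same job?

10/3 minutes

Total work is 10·6 = 60 script-minutes.
With 18 scripts: 60/18 = 10/3 minutes.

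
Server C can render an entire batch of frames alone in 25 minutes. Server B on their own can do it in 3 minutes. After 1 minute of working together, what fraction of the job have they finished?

28/75

Combined rate: 1/25 + 1/3 = (3 + 25)/75 = 28/75 per minute.
In 1 minute they complete 1·28/75 = 28/75 of the job.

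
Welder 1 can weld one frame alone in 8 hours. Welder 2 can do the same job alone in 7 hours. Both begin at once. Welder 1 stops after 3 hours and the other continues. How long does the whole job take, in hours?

In the first 3 hours the combined rate is 15/56, so 45/56 of the job is done, leaving 11/56.
After welder 1 leaves the rate is 1/7 per hour; the remaining 11/56 takes 11/8 hours.
Total = 3 + 11/8 = 35/8 hours.

35/8 hours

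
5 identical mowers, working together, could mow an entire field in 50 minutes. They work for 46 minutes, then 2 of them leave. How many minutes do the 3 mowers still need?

20/3 minutes

One mower does 1/250 of the job per minute.
After 46 minutes with 5 mowers, 23/25 is done (2/25 left).
With 3 mowers the rate is 3/250, so the rest takes 2/25 ÷ 3/250 = 20/3 minutes.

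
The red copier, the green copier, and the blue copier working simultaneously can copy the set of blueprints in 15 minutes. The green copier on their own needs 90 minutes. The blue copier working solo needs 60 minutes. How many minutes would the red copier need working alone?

180/7 minutes

Combined rate is 1/15 per minute.
Known contribution: 1/90 + 1/60 = (2 + 3)/180 = 5/180 = 1/36 per minute.
So the red copier's rate is 1/15 − 1/36 = 7/180, meaning 180/7 minutes alone.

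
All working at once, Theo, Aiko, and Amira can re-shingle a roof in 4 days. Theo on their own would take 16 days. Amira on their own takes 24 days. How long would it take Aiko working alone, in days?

Combined rate is 1/4 per day.
Known contribution: 1/16 + 1/24 = (3 + 2)/48 = 5/48 per day.
So Aiko's rate is 1/4 − 5/48 = 7/48, meaning 48/7 days alone.

48/7 days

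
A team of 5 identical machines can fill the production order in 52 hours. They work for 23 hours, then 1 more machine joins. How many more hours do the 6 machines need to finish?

145/6 hours

One machine does 1/260 of the job per hour.
After 23 hours with 5 machines, 23/52 is done (29/52 left).
With 6 machines the rate is 6/260 = 3/130, so the rest takes 29/52 ÷ 3/130 = 145/6 hours.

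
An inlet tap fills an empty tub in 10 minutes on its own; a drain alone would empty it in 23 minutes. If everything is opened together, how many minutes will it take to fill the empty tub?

Net rate = 1/10 − 1/23 = (23 − 10)/230 = 13/230 per minute.
Filling time = 1 ÷ (13/230) = 230/13 minutes.

230/13 minutes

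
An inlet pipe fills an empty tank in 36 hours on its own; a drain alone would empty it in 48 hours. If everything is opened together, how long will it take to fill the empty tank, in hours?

Net rate = 1/36 − 1/48 = (4 − 3)/144 = 1/144 per hour.
Filling time = 1 ÷ (1/144) = 144 hours.

144 hours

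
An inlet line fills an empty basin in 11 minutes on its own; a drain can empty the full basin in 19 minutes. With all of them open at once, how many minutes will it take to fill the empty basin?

209/8 minutes

Net rate = 1/11 − 1/19 = (19 − 11)/209 = 8/209 per minute.
Filling time = 1 ÷ (8/209) = 209/8 minutes.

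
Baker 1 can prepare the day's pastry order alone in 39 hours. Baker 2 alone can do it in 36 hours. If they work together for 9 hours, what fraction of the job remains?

Combined rate: 1/39 + 1/36 = (12 + 13)/468 = 25/468 per hour.
In 9 hours they complete 9·25/468 = 25/52 of the job.
So 27/52 remains.

27/52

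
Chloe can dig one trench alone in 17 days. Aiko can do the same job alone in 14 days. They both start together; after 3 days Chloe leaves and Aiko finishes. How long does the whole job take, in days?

196/17 days

In the first 3 days the combined rate is 31/238, so 93/238 of the job is done, leaving 145/238.
After Chloe leaves the rate is 1/14 per day; the remaining 145/238 takes 145/17 days.
Total = 3 + 145/17 = 196/17 days.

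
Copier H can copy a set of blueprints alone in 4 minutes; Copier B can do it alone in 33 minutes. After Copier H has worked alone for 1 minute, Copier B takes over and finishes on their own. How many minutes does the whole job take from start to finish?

103/4 minutes

In 1 minute Copier H does 1/4 of the job, leaving 3/4.
Copier B works at 1/33 per minute, so finishing takes 3/4 ÷ 1/33 = 99/4 minutes.
Total time = 1 + 99/4 = 103/4 minutes.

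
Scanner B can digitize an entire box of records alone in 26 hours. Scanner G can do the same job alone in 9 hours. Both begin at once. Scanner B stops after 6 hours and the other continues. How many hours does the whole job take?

90/13 hours

In the first 6 hours the combined rate is 35/234, so 35/39 of the job is done, leaving 4/39.
After scanner B leaves the rate is 1/9 per hour; the remaining 4/39 takes 12/13 hours.
Total = 6 + 12/13 = 90/13 hours.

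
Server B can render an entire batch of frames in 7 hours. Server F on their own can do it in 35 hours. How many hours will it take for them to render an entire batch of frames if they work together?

35/6 hours

With two workers the combined time is the product over the sum: 7·35/(7+35) = 245/42 = 35/6 hours.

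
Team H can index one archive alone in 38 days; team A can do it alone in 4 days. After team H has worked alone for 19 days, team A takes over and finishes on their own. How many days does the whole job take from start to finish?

21 days

In 19 days team H does 19/38 = 1/2 of the job, leaving 1/2.
Team A works at 1/4 per day, so finishing takes 1/2 ÷ 1/4 = 2 days.
Total time = 19 + 2 = 21 days.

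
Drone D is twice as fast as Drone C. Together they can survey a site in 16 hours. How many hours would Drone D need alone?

Let Drone C's rate be r; then Drone D's rate is 2r, so together (2 + 1)r = 3r = 1/16.
Thus r = 1/48 per hour.
Drone C alone: 48 hours; Drone D alone: 24 hours.

24 hours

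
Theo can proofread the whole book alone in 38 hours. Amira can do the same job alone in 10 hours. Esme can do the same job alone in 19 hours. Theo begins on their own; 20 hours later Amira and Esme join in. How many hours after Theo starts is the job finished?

385/17 hours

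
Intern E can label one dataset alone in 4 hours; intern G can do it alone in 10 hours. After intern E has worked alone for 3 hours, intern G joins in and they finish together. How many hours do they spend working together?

5/7 hours

In 3 hours intern E does 3/4 of the job, leaving 1/4.
Intern E and intern G together work at 7/20 per hour, so finishing takes 1/4 ÷ 7/20 = 5/7 hours.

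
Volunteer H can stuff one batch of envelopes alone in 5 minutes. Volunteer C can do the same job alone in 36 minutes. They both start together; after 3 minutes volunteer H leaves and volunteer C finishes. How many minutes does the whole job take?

In the first 3 minutes the combined rate is 41/180, so 41/60 of the job is done, leaving 19/60.
After volunteer H leaves the rate is 1/36 per minute; the remaining 19/60 takes 57/5 minutes.
Total = 3 + 57/5 = 72/5 minutes.

72/5 minutes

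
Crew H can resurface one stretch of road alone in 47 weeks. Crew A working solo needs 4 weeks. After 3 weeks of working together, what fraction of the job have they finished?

153/188

Combined rate: 1/47 + 1/4 = (4 + 47)/188 = 51/188 per week.
In 3 weeks they complete 3·51/188 = 153/188 of the job.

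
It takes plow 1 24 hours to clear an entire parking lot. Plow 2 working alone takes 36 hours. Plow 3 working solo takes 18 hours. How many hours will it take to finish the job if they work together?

Combined rate: 1/24 + 1/36 + 1/18 = (3 + 2 + 4)/72 = 9/72 = 1/8 per hour.
Time = 1 ÷ (1/8) = 8 hours.

8 hours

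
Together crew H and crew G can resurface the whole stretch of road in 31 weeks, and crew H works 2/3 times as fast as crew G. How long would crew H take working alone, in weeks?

155/2 weeks

Let crew G's rate be r; then crew H's rate is (2/3)r, so together (2/3 + 1)r = (5/3)r = 1/31.
Thus r = 3/155 per week.
Crew G alone: 155/3 weeks; crew H alone: 155/2 weeks.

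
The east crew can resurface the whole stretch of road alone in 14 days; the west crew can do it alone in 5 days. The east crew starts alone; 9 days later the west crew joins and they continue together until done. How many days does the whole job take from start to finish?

196/19 days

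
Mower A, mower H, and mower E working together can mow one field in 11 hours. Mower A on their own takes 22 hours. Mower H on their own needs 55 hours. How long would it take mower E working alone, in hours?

110/3 hours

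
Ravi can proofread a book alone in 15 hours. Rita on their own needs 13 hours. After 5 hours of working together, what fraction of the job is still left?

Combined rate: 1/15 + 1/13 = (13 + 15)/195 = 28/195 per hour.
In 5 hours they complete 5·28/195 = 28/39 of the job.
So 11/39 remains.

11/39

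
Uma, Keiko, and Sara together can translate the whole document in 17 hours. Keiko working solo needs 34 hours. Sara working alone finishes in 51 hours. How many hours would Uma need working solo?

102 hours

Combined rate is 1/17 per hour.
Known contribution: 1/34 + 1/51 = (3 + 2)/102 = 5/102 per hour.
So Uma's rate is 1/17 − 5/102 = 1/102, meaning 102 hours alone.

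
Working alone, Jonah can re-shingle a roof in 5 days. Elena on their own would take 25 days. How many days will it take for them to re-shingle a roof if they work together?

With two workers the combined time is the product over the sum: 5·25/(5+25) = 125/30 = 25/6 days.

25/6 days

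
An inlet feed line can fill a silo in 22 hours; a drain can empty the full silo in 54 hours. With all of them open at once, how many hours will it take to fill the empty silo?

297/8 hours

Net rate = 1/22 − 1/54 = (27 − 11)/594 = 16/594 = 8/297 per hour.
Filling time = 1 ÷ (8/297) = 297/8 hours.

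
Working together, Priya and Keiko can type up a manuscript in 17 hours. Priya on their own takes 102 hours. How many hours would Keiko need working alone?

102/5 hours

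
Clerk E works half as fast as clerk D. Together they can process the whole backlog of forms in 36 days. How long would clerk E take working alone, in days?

108 days

Let clerk D's rate be r; then clerk E's rate is (1/2)r, so together (1/2 + 1)r = (3/2)r = 1/36.
Thus r = 1/54 per day.
Clerk D alone: 54 days; clerk E alone: 108 days.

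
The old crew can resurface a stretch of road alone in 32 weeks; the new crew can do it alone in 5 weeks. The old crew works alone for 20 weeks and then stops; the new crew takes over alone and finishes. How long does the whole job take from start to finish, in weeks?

In 20 weeks the old crew does 20/32 = 5/8 of the job, leaving 3/8.
The new crew works at 1/5 per week, so finishing takes 3/8 ÷ 1/5 = 15/8 weeks.
Total time = 20 + 15/8 = 175/8 weeks.

175/8 weeks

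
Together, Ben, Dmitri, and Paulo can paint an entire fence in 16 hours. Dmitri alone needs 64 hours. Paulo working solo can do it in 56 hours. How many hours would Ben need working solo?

448/13 hours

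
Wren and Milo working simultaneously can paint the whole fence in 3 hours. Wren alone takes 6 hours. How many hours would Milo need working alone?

Combined rate is 1/3 per hour.
Known contribution: 1/6 per hour.
So Milo's rate is 1/3 − 1/6 = 1/6, meaning 6 hours alone.

6 hours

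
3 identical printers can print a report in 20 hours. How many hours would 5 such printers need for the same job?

12 hours

Total work is 3·20 = 60 printer-hours.
With 5 printers: 60/5 = 12 hours.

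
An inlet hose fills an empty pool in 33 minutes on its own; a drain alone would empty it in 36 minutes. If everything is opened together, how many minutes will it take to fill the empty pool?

396 minutes

Net rate = 1/33 − 1/36 = (12 − 11)/396 = 1/396 per minute.
Filling time = 1 ÷ (1/396) = 396 minutes.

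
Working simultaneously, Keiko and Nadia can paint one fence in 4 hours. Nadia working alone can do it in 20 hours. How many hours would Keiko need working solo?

5 hours

Combined rate is 1/4 per hour.
Known contribution: 1/20 per hour.
So Keiko's rate is 1/4 − 1/20 = 1/5, meaning 5 hours alone.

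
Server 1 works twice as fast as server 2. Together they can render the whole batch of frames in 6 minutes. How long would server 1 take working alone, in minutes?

Let server 2's rate be r; then server 1's rate is 2r, so together (2 + 1)r = 3r = 1/6.
Thus r = 1/18 per minute.
Server 2 alone: 18 minutes; server 1 alone: 9 minutes.

9 minutes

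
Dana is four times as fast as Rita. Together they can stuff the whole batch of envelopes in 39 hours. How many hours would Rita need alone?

195 hours

Let Rita's rate be r; then Dana's rate is 4r, so together (4 + 1)r = 5r = 1/39.
Thus r = 1/195 per hour.
Rita alone: 195 hours; Dana alone: 195/4 hours.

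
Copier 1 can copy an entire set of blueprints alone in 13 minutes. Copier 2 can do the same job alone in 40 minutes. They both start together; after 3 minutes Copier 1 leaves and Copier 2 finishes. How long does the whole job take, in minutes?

400/13 minutes

In the first 3 minutes the combined rate is 53/520, so 159/520 of the job is done, leaving 361/520.
After Copier 1 leaves the rate is 1/40 per minute; the remaining 361/520 takes 361/13 minutes.
Total = 3 + 361/13 = 400/13 minutes.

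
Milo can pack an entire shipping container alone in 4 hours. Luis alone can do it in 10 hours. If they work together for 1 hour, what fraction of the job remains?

13/20

Combined rate: 1/4 + 1/10 = (5 + 2)/20 = 7/20 per hour.
In 1 hour they complete 1·7/20 = 7/20 of the job.
So 13/20 remains.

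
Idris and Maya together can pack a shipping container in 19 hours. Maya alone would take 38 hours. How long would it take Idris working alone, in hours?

Combined rate is 1/19 per hour.
Known contribution: 1/38 per hour.
So Idris's rate is 1/19 − 1/38 = 1/38, meaning 38 hours alone.

38 hours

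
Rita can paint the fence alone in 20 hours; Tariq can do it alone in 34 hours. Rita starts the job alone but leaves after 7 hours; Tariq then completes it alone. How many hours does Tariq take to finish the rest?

221/10 hours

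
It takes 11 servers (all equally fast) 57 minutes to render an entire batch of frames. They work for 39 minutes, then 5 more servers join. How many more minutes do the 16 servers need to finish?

One server does 1/627 of the job per minute.
After 39 minutes with 11 servers, 13/19 is done (6/19 left).
With 16 servers the rate is 16/627, so the rest takes 6/19 ÷ 16/627 = 99/8 minutes.

99/8 minutes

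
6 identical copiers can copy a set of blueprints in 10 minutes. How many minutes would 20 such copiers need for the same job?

3 minutes

Total work is 6·10 = 60 copier-minutes.
With 20 copiers: 60/20 = 3 minutes.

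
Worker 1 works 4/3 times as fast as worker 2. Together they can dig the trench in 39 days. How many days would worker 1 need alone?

273/4 days

Let worker 2's rate be r; then worker 1's rate is (4/3)r, so together (4/3 + 1)r = (7/3)r = 1/39.
Thus r = 1/91 per day.
Worker 2 alone: 91 days; worker 1 alone: 273/4 days.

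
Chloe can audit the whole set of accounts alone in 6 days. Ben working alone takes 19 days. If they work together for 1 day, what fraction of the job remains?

Combined rate: 1/6 + 1/19 = (19 + 6)/114 = 25/114 per day.
In 1 day they complete 1·25/114 = 25/114 of the job.
So 89/114 remains.

89/114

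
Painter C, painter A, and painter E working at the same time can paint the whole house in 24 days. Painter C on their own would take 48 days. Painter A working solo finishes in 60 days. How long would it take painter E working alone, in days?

Combined rate is 1/24 per day.
Known contribution: 1/48 + 1/60 = (5 + 4)/240 = 9/240 = 3/80 per day.
So painter E's rate is 1/24 − 3/80 = 1/240, meaning 240 days alone.

240 days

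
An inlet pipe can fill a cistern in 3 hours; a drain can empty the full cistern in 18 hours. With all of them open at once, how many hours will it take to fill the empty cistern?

18/5 hours

Net rate = 1/3 − 1/18 = (6 − 1)/18 = 5/18 per hour.
Filling time = 1 ÷ (5/18) = 18/5 hours.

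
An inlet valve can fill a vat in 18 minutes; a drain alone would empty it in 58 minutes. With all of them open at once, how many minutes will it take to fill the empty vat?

261/10 minutes

Net rate = 1/18 − 1/58 = (29 − 9)/522 = 20/522 = 10/261 per minute.
Filling time = 1 ÷ (10/261) = 261/10 minutes.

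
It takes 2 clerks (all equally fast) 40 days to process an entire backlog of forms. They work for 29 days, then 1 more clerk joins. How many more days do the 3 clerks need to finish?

One clerk does 1/80 of the job per day.
After 29 days with 2 clerks, 29/40 is done (11/40 left).
With 3 clerks the rate is 3/80, so the rest takes 11/40 ÷ 3/80 = 22/3 days.

22/3 days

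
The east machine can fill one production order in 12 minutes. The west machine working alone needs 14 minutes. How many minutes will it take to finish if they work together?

84/13 minutes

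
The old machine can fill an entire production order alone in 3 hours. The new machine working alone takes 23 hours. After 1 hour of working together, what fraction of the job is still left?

Combined rate: 1/3 + 1/23 = (23 + 3)/69 = 26/69 per hour.
In 1 hour they complete 1·26/69 = 26/69 of the job.
So 43/69 remains.

43/69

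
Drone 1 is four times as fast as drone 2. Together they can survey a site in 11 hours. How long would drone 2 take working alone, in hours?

Let drone 2's rate be r; then drone 1's rate is 4r, so together (4 + 1)r = 5r = 1/11.
Thus r = 1/55 per hour.
Drone 2 alone: 55 hours; drone 1 alone: 55/4 hours.

55 hours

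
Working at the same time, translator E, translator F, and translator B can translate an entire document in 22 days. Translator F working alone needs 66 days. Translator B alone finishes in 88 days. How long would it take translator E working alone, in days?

264/5 days

Combined rate is 1/22 per day.
Known contribution: 1/66 + 1/88 = (4 + 3)/264 = 7/264 per day.
So translator E's rate is 1/22 − 7/264 = 5/264, meaning 264/5 days alone.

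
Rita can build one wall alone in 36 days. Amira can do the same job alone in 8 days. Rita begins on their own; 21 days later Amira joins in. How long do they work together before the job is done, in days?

30/11 days

In the first 21 days Rita alone does 21/36 = 7/12 of the job, leaving 5/12.
Once everyone is working, combined rate: 1/36 + 1/8 = (2 + 9)/72 = 11/72 per day.
Remaining 5/12 at 11/72 per day takes 30/11 days.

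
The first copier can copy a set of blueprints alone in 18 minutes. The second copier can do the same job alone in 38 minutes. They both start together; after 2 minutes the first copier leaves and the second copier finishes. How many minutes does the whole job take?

304/9 minutes

In the first 2 minutes the combined rate is 14/171, so 28/171 of the job is done, leaving 143/171.
After the first copier leaves the rate is 1/38 per minute; the remaining 143/171 takes 286/9 minutes.
Total = 2 + 286/9 = 304/9 minutes.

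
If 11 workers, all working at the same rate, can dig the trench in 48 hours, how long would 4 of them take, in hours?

Total work is 11·48 = 528 worker-hours.
With 4 workers: 528/4 = 132 hours.

132 hours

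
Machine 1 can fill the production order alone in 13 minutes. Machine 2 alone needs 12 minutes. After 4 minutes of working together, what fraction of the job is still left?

14/39

Combined rate: 1/13 + 1/12 = (12 + 13)/156 = 25/156 per minute.
In 4 minutes they complete 4·25/156 = 25/39 of the job.
So 14/39 remains.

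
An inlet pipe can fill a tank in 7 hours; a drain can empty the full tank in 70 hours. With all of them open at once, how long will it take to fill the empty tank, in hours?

Net rate = 1/7 − 1/70 = (10 − 1)/70 = 9/70 per hour.
Filling time = 1 ÷ (9/70) = 70/9 hours.

70/9 hours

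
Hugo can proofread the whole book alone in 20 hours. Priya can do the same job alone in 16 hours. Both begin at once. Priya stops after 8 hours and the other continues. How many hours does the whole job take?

In the first 8 hours the combined rate is 9/80, so 9/10 of the job is done, leaving 1/10.
After Priya leaves the rate is 1/20 per hour; the remaining 1/10 takes 2 hours.
Total = 8 + 2 = 10 hours.

10 hours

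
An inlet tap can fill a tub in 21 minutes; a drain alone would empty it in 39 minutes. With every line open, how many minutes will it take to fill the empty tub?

91/2 minutes

Net rate = 1/21 − 1/39 = (13 − 7)/273 = 6/273 = 2/91 per minute.
Filling time = 1 ÷ (2/91) = 91/2 minutes.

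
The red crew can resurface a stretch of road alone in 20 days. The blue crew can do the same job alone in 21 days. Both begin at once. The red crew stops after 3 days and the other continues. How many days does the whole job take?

In the first 3 days the combined rate is 41/420, so 41/140 of the job is done, leaving 99/140.
After the red crew leaves the rate is 1/21 per day; the remaining 99/140 takes 297/20 days.
Total = 3 + 297/20 = 357/20 days.

357/20 days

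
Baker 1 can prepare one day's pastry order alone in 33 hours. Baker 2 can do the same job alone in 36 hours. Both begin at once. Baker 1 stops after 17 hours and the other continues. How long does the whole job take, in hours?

192/11 hours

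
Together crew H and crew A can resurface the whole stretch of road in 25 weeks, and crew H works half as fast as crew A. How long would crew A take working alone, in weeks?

75/2 weeks

Let crew A's rate be r; then crew H's rate is (1/2)r, so together (1/2 + 1)r = (3/2)r = 1/25.
Thus r = 2/75 per week.
Crew A alone: 75/2 weeks; crew H alone: 75 weeks.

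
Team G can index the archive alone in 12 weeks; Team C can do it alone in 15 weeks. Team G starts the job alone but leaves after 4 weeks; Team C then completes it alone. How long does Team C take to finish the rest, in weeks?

10 weeks

In 4 weeks Team G does 4/12 = 1/3 of the job, leaving 2/3.
Team C works at 1/15 per week, so finishing takes 2/3 ÷ 1/15 = 10 weeks.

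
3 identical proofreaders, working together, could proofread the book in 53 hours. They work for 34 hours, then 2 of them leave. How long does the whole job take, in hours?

91 hours

One proofreader does 1/159 of the job per hour.
After 34 hours with 3 proofreaders, 34/53 is done (19/53 left).
With 1 proofreader the rate is 1/159, so the rest takes 19/53 ÷ 1/159 = 57 hours.
Total = 34 + 57 = 91 hours.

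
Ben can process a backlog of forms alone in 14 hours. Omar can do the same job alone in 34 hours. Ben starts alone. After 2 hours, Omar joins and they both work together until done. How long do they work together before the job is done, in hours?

17/2 hours

In the first 2 hours Ben alone does 2/14 = 1/7 of the job, leaving 6/7.
Once everyone is working, combined rate: 1/14 + 1/34 = (17 + 7)/238 = 24/238 = 12/119 per hour.
Remaining 6/7 at 12/119 per hour takes 17/2 hours.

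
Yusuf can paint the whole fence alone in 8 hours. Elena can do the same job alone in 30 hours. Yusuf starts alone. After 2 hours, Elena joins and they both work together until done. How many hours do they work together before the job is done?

90/19 hours

In the first 2 hours Yusuf alone does 2/8 = 1/4 of the job, leaving 3/4.
Once everyone is working, combined rate: 1/8 + 1/30 = (15 + 4)/120 = 19/120 per hour.
Remaining 3/4 at 19/120 per hour takes 90/19 hours.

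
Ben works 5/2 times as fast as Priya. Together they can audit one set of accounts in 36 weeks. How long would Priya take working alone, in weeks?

Let Priya's rate be r; then Ben's rate is (5/2)r, so together (5/2 + 1)r = (7/2)r = 1/36.
Thus r = 1/126 per week.
Priya alone: 126 weeks; Ben alone: 252/5 weeks.

126 weeks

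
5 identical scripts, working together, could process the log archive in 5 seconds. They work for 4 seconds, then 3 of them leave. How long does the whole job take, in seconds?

One script does 1/25 of the job per second.
After 4 seconds with 5 scripts, 4/5 is done (1/5 left).
With 2 scripts the rate is 2/25, so the rest takes 1/5 ÷ 2/25 = 5/2 seconds.
Total = 4 + 5/2 = 13/2 seconds.

13/2 seconds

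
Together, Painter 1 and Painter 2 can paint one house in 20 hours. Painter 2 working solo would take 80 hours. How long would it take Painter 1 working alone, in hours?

80/3 hours

Combined rate is 1/20 per hour.
Known contribution: 1/80 per hour.
So Painter 1's rate is 1/20 − 1/80 = 3/80, meaning 80/3 hours alone.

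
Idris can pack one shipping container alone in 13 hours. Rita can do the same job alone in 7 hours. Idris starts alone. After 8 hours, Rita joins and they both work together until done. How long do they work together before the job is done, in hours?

7/4 hours

In the first 8 hours Idris alone does 8/13 of the job, leaving 5/13.
Once everyone is working, combined rate: 1/13 + 1/7 = (7 + 13)/91 = 20/91 per hour.
Remaining 5/13 at 20/91 per hour takes 7/4 hours.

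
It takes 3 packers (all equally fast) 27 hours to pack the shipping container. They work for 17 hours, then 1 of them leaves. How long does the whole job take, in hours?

One packer does 1/81 of the job per hour.
After 17 hours with 3 packers, 17/27 is done (10/27 left).
With 2 packers the rate is 2/81, so the rest takes 10/27 ÷ 2/81 = 15 hours.
Total = 17 + 15 = 32 hours.

32 hours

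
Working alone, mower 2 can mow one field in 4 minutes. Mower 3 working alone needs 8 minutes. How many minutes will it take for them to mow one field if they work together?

8/3 minutes

With two workers the combined time is the product over the sum: 4·8/(4+8) = 32/12 = 8/3 minutes.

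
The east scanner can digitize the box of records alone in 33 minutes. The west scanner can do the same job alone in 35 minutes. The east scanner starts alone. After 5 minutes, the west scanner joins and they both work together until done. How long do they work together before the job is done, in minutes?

In the first 5 minutes the east scanner alone does 5/33 of the job, leaving 28/33.
Once everyone is working, combined rate: 1/33 + 1/35 = (35 + 33)/1155 = 68/1155 per minute.
Remaining 28/33 at 68/1155 per minute takes 245/17 minutes.

245/17 minutes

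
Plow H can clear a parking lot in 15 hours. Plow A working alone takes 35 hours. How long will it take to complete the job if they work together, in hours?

Combined rate: 1/15 + 1/35 = (7 + 3)/105 = 10/105 = 2/21 per hour.
Time = 1 ÷ (2/21) = 21/2 hours.

21/2 hours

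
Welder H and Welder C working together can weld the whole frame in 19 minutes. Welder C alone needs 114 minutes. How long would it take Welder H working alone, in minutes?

114/5 minutes

Combined rate is 1/19 per minute.
Known contribution: 1/114 per minute.
So Welder H's rate is 1/19 − 1/114 = 5/114, meaning 114/5 minutes alone.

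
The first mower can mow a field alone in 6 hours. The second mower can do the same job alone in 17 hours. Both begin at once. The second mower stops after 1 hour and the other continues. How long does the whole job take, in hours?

In the first 1 hour the combined rate is 23/102, so 23/102 of the job is done, leaving 79/102.
After the second mower leaves the rate is 1/6 per hour; the remaining 79/102 takes 79/17 hours.
Total = 1 + 79/17 = 96/17 hours.

96/17 hours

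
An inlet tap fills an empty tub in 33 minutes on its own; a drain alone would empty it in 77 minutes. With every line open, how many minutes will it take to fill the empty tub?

Net rate = 1/33 − 1/77 = (7 − 3)/231 = 4/231 per minute.
Filling time = 1 ÷ (4/231) = 231/4 minutes.

231/4 minutes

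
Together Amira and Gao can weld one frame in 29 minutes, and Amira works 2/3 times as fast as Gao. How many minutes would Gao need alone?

Let Gao's rate be r; then Amira's rate is (2/3)r, so together (2/3 + 1)r = (5/3)r = 1/29.
Thus r = 3/145 per minute.
Gao alone: 145/3 minutes; Amira alone: 145/2 minutes.

145/3 minutes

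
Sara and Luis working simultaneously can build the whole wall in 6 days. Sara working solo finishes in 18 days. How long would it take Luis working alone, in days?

9 days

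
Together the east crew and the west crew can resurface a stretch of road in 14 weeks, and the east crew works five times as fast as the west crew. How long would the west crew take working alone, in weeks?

84 weeks

Let the west crew's rate be r; then the east crew's rate is 5r, so together (5 + 1)r = 6r = 1/14.
Thus r = 1/84 per week.
The west crew alone: 84 weeks; the east crew alone: 84/5 weeks.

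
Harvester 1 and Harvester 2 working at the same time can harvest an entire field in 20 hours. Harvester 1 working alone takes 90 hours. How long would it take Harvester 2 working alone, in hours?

Combined rate is 1/20 per hour.
Known contribution: 1/90 per hour.
So Harvester 2's rate is 1/20 − 1/90 = 7/180, meaning 180/7 hours alone.

180/7 hours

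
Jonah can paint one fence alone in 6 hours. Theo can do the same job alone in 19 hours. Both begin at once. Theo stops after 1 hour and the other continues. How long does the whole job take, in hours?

In the first 1 hour the combined rate is 25/114, so 25/114 of the job is done, leaving 89/114.
After Theo leaves the rate is 1/6 per hour; the remaining 89/114 takes 89/19 hours.
Total = 1 + 89/19 = 108/19 hours.

108/19 hours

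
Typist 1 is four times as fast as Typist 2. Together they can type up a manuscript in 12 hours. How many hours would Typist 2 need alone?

Let Typist 2's rate be r; then Typist 1's rate is 4r, so together (4 + 1)r = 5r = 1/12.
Thus r = 1/60 per hour.
Typist 2 alone: 60 hours; Typist 1 alone: 15 hours.

60 hours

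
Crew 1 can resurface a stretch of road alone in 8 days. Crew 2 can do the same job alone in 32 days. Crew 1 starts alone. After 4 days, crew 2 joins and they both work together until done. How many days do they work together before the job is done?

16/5 days

In the first 4 days crew 1 alone does 4/8 = 1/2 of the job, leaving 1/2.
Once everyone is working, combined rate: 1/8 + 1/32 = (4 + 1)/32 = 5/32 per day.
Remaining 1/2 at 5/32 per day takes 16/5 days.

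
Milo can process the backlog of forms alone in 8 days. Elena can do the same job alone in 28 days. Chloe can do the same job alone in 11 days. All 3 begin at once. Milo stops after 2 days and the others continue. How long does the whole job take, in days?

In the first 2 days the combined rate is 155/616, so 155/308 of the job is done, leaving 153/308.
After Milo leaves the rate is 39/308 per day; the remaining 153/308 takes 51/13 days.
Total = 2 + 51/13 = 77/13 days.

77/13 days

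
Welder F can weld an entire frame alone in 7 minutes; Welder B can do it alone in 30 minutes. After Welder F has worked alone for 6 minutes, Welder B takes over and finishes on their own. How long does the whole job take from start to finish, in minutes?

In 6 minutes Welder F does 6/7 of the job, leaving 1/7.
Welder B works at 1/30 per minute, so finishing takes 1/7 ÷ 1/30 = 30/7 minutes.
Total time = 6 + 30/7 = 72/7 minutes.

72/7 minutes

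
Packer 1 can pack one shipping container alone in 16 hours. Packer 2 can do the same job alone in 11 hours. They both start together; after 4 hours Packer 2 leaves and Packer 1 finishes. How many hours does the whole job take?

112/11 hours

In the first 4 hours the combined rate is 27/176, so 27/44 of the job is done, leaving 17/44.
After Packer 2 leaves the rate is 1/16 per hour; the remaining 17/44 takes 68/11 hours.
Total = 4 + 68/11 = 112/11 hours.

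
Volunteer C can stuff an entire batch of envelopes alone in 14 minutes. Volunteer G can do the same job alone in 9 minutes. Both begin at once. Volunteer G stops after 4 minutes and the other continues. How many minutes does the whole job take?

70/9 minutes

In the first 4 minutes the combined rate is 23/126, so 46/63 of the job is done, leaving 17/63.
After volunteer G leaves the rate is 1/14 per minute; the remaining 17/63 takes 34/9 minutes.
Total = 4 + 34/9 = 70/9 minutes.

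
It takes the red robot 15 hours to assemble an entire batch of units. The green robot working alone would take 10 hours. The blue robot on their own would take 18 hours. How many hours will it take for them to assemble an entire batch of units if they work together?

Combined rate: 1/15 + 1/10 + 1/18 = (6 + 9 + 5)/90 = 20/90 = 2/9 per hour.
Time = 1 ÷ (2/9) = 9/2 hours.

9/2 hours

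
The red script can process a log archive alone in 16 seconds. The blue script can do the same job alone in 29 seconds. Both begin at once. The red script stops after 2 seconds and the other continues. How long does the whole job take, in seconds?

203/8 seconds

In the first 2 seconds the combined rate is 45/464, so 45/232 of the job is done, leaving 187/232.
After the red script leaves the rate is 1/29 per second; the remaining 187/232 takes 187/8 seconds.
Total = 2 + 187/8 = 203/8 seconds.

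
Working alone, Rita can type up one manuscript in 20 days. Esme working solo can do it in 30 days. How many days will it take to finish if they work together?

12 days

Combined rate: 1/20 + 1/30 = (3 + 2)/60 = 5/60 = 1/12 per day.
Time = 1 ÷ (1/12) = 12 days.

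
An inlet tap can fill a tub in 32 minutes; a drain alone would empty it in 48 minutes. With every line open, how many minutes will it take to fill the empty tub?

96 minutes

Net rate = 1/32 − 1/48 = (3 − 2)/96 = 1/96 per minute.
Filling time = 1 ÷ (1/96) = 96 minutes.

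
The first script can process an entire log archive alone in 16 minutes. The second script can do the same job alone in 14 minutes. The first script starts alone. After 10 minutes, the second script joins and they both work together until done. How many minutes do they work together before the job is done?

In the first 10 minutes the first script alone does 10/16 = 5/8 of the job, leaving 3/8.
Once everyone is working, combined rate: 1/16 + 1/14 = (7 + 8)/112 = 15/112 per minute.
Remaining 3/8 at 15/112 per minute takes 14/5 minutes.

14/5 minutes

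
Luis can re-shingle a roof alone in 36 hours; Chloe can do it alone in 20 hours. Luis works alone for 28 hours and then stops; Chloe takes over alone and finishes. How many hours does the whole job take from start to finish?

292/9 hours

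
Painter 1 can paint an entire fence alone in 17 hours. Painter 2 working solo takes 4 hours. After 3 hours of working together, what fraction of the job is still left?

Combined rate: 1/17 + 1/4 = (4 + 17)/68 = 21/68 per hour.
In 3 hours they complete 3·21/68 = 63/68 of the job.
So 5/68 remains.

5/68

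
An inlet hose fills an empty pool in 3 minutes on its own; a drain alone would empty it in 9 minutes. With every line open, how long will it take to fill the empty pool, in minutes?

9/2 minutes

Net rate = 1/3 − 1/9 = (3 − 1)/9 = 2/9 per minute.
Filling time = 1 ÷ (2/9) = 9/2 minutes.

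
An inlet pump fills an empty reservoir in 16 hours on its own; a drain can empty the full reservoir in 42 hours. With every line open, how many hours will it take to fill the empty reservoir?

Net rate = 1/16 − 1/42 = (21 − 8)/336 = 13/336 per hour.
Filling time = 1 ÷ (13/336) = 336/13 hours.

336/13 hours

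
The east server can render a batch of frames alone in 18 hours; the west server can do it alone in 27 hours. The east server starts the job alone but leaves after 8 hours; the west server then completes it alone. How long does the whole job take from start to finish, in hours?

23 hours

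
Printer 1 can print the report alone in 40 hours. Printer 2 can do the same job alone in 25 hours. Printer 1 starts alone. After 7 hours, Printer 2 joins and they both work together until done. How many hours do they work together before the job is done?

165/13 hours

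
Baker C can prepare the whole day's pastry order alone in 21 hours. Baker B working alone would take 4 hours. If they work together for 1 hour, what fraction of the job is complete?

25/84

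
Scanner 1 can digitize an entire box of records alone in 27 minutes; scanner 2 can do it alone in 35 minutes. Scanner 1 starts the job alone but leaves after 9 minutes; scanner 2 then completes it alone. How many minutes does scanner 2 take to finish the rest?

In 9 minutes scanner 1 does 9/27 = 1/3 of the job, leaving 2/3.
Scanner 2 works at 1/35 per minute, so finishing takes 2/3 ÷ 1/35 = 70/3 minutes.

70/3 minutes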